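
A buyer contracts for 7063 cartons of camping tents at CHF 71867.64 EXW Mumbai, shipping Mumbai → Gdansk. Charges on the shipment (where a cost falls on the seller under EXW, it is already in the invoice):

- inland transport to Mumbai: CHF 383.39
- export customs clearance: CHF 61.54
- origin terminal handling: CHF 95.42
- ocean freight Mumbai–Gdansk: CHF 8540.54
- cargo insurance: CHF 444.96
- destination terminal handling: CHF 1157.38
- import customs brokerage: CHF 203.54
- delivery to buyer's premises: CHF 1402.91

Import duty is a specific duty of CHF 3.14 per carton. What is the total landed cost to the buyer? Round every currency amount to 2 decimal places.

EXW: the seller makes goods available at their premises; the buyer bears all onward costs.
CIF value = EXW price + inland to port + export clearance + origin terminal + freight + insurance = 71867.64 + 383.39 + 61.54 + 95.42 + 8540.54 + 444.96 = 81393.49
Import duty = 7063 × 3.14 = 22177.82
Buyer bears: inland to port 383.39 + export clearance 61.54 + origin terminal 95.42 + freight 8540.54 + insurance 444.96 + destination terminal 1157.38 + brokerage 203.54 + delivery 1402.91 + duty 22177.82 = 34467.50
Landed cost = invoice 71867.64 + 34467.50 = 106335.14

Total landed cost: CHF 106335.14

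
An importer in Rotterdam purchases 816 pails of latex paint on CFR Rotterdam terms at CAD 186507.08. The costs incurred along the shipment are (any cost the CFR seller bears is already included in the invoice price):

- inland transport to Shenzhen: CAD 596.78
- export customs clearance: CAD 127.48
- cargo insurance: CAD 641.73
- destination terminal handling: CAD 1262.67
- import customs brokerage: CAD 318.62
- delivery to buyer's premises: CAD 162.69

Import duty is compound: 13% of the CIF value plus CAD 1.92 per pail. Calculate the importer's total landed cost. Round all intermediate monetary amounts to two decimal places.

Total landed cost: CAD 214788.86

CFR: the seller pays costs through ocean freight to the destination port, but not insurance.
Already in the invoice (seller's account under CFR): inland to port, export clearance — exclude.
CIF value = CFR price + insurance = 186507.08 + 641.73 = 187148.81
Ad valorem component: 187148.81 × 13% = 24329.35
Specific component: 816 × 1.92 = 1566.72
Import duty = 24329.35 + 1566.72 = 25896.07
Buyer bears: insurance 641.73 + destination terminal 1262.67 + brokerage 318.62 + delivery 162.69 + duty 25896.07 = 28281.78
Landed cost = invoice 186507.08 + 28281.78 = 214788.86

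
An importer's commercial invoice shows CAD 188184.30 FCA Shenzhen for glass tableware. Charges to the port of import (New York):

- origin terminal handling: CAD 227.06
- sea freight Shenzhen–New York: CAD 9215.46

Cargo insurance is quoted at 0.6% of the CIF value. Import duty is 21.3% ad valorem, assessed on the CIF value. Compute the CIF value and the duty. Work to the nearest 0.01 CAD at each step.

CIF value: CAD 198819.74; import duty: CAD 42348.60

Let C be the CIF value. C = FCA price + pre-shipment costs + freight + 0.6% × C
C − 0.6% × C = 188184.30 + 227.06 + 9215.46
0.994 × C = 197626.82
C = 197626.82 / 0.994 = 198819.74
Insurance premium = 0.6% × 198819.74 = 1192.92
Import duty = 198819.74 × 21.3% = 42348.60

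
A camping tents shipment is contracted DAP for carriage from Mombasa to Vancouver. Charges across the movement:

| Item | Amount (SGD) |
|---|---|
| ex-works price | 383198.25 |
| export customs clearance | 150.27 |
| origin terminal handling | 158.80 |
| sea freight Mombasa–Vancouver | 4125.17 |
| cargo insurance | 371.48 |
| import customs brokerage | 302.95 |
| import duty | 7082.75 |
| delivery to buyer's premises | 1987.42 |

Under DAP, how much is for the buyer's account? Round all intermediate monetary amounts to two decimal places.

DAP: the seller bears all costs to the named destination except import duty and clearance.
Seller's account: goods 383198.25 + export clearance 150.27 + origin terminal 158.80 + freight 4125.17 + insurance 371.48 + delivery 1987.42 = 389991.39
Buyer's account: brokerage 302.95 + duty 7082.75 = 7385.70

Buyer's account: SGD 7385.70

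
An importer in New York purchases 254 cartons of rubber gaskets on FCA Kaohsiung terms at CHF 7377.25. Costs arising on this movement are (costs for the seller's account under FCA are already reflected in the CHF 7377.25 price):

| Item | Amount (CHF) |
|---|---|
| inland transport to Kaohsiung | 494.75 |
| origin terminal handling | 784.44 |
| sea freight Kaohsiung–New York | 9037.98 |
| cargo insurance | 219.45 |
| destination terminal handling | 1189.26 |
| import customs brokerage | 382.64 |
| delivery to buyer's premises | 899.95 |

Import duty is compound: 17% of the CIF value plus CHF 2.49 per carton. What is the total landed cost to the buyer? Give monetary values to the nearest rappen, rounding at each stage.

Total landed cost: CHF 23484.68

FCA: the seller delivers export-cleared goods to the carrier; the buyer bears costs from that point.
Already in the invoice (seller's account under FCA): inland to port — exclude.
CIF value = FCA price + origin terminal + freight + insurance = 7377.25 + 784.44 + 9037.98 + 219.45 = 17419.12
Ad valorem component: 17419.12 × 17% = 2961.25
Specific component: 254 × 2.49 = 632.46
Import duty = 2961.25 + 632.46 = 3593.71
Buyer bears: origin terminal 784.44 + freight 9037.98 + insurance 219.45 + destination terminal 1189.26 + brokerage 382.64 + delivery 899.95 + duty 3593.71 = 16107.43
Landed cost = invoice 7377.25 + 16107.43 = 23484.68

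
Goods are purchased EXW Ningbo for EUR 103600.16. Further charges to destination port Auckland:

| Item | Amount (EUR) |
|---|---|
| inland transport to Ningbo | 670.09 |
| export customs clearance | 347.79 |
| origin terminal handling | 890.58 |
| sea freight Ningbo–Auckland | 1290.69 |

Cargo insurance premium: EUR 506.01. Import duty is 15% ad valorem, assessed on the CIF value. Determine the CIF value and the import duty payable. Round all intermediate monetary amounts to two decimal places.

CIF value: EUR 107305.32; import duty: EUR 16095.80

CIF = EXW price + pre-shipment costs + freight + insurance
CIF = 103600.16 + 670.09 + 347.79 + 890.58 + 1290.69 + 506.01 = 107305.32
Import duty = 107305.32 × 15% = 16095.80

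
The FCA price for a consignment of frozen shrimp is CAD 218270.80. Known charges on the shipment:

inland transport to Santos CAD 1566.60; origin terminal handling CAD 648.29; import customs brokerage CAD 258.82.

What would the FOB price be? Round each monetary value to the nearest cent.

FOB price: CAD 218919.09

Not relevant to the conversion: inland to port — on the seller under both FCA and FOB; already in the FCA price and stays in the FOB price. brokerage — on the buyer under both terms; not part of either seller's price.
From FCA to FOB, the seller additionally bears: origin terminal.
FOB price = 218270.80 + 648.29 = 218919.09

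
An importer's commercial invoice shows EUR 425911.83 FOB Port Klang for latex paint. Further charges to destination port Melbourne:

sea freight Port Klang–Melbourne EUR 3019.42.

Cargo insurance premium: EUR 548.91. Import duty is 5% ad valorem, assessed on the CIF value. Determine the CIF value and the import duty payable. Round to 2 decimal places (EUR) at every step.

CIF = FOB price + freight + insurance
CIF = 425911.83 + 3019.42 + 548.91 = 429480.16
Import duty = 429480.16 × 5% = 21474.01

CIF value: EUR 429480.16; import duty: EUR 21474.01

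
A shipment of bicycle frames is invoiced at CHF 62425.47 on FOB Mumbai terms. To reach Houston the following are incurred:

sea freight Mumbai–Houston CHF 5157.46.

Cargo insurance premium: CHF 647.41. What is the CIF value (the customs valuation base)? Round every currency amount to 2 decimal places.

CIF value: CHF 68230.34

CIF = FOB price + freight + insurance
CIF = 62425.47 + 5157.46 + 647.41 = 68230.34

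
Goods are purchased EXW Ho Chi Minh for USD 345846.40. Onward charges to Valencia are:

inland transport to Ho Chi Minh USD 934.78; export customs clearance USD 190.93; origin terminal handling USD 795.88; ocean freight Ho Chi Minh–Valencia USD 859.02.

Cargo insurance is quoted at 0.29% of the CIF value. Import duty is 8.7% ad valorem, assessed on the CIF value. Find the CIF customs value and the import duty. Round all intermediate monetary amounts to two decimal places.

Let C be the CIF value. C = EXW price + pre-shipment costs + freight + 0.29% × C
C − 0.29% × C = 345846.40 + 934.78 + 190.93 + 795.88 + 859.02
0.9971 × C = 348627.01
C = 348627.01 / 0.9971 = 349640.97
Insurance premium = 0.29% × 349640.97 = 1013.96
Import duty = 349640.97 × 8.7% = 30418.76

CIF value: USD 349640.97; import duty: USD 30418.76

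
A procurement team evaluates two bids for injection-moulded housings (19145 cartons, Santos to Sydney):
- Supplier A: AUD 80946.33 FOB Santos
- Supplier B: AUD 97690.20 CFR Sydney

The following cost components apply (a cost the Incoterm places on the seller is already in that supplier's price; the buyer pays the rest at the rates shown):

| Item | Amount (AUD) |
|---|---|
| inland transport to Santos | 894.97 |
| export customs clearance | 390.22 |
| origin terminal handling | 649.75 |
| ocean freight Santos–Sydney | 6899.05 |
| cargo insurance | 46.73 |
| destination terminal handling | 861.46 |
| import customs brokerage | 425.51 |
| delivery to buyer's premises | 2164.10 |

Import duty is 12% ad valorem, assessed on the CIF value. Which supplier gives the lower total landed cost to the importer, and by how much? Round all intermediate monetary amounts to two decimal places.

Supplier A (FOB):
CIF value = FOB price + freight + insurance = 80946.33 + 6899.05 + 46.73 = 87892.11
Import duty = 87892.11 × 12% = 10547.05
Buyer bears (A): 6899.05 + 46.73 + 861.46 + 425.51 + 2164.10 = 10396.85
Landed cost (A) = invoice 80946.33 + 10396.85 + duty 10547.05 = 101890.23
Supplier B (CFR):
CIF value = CFR price + insurance = 97690.20 + 46.73 = 97736.93
Import duty = 97736.93 × 12% = 11728.43
Buyer bears (B): 46.73 + 861.46 + 425.51 + 2164.10 = 3497.80
Landed cost (B) = invoice 97690.20 + 3497.80 + duty 11728.43 = 112916.43
Difference = |101890.23 − 112916.43| = 11026.20

Supplier A is cheaper by AUD 11026.20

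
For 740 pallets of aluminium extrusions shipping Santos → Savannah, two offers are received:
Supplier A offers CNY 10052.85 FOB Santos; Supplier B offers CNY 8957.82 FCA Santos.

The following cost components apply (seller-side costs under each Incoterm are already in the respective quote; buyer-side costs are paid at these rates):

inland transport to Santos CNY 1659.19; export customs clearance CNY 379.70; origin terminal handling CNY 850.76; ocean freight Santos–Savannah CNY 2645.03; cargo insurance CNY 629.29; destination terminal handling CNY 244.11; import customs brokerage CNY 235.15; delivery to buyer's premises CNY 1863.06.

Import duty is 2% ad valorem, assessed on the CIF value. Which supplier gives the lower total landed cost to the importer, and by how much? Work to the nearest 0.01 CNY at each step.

Supplier A (FOB):
CIF value = FOB price + freight + insurance = 10052.85 + 2645.03 + 629.29 = 13327.17
Import duty = 13327.17 × 2% = 266.54
Buyer bears (A): 2645.03 + 629.29 + 244.11 + 235.15 + 1863.06 = 5616.64
Landed cost (A) = invoice 10052.85 + 5616.64 + duty 266.54 = 15936.03
Supplier B (FCA):
CIF value = FCA price + origin terminal + freight + insurance = 8957.82 + 850.76 + 2645.03 + 629.29 = 13082.90
Import duty = 13082.90 × 2% = 261.66
Buyer bears (B): 850.76 + 2645.03 + 629.29 + 244.11 + 235.15 + 1863.06 = 6467.40
Landed cost (B) = invoice 8957.82 + 6467.40 + duty 261.66 = 15686.88
Difference = |15936.03 − 15686.88| = 249.15

Supplier B is cheaper by CNY 249.15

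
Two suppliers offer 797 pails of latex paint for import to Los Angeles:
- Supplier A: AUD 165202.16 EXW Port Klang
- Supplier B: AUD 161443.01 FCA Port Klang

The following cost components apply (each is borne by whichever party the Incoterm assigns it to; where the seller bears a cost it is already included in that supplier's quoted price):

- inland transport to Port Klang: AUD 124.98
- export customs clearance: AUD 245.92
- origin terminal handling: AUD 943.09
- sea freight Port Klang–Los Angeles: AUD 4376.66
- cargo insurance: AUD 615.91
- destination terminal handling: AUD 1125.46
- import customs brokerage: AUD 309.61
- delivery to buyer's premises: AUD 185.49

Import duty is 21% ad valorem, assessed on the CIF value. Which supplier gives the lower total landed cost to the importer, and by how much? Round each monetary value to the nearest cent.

Supplier A (EXW):
CIF value = EXW price + inland to port + export clearance + origin terminal + freight + insurance = 165202.16 + 124.98 + 245.92 + 943.09 + 4376.66 + 615.91 = 171508.72
Import duty = 171508.72 × 21% = 36016.83
Buyer bears (A): 124.98 + 245.92 + 943.09 + 4376.66 + 615.91 + 1125.46 + 309.61 + 185.49 = 7927.12
Landed cost (A) = invoice 165202.16 + 7927.12 + duty 36016.83 = 209146.11
Supplier B (FCA):
CIF value = FCA price + origin terminal + freight + insurance = 161443.01 + 943.09 + 4376.66 + 615.91 = 167378.67
Import duty = 167378.67 × 21% = 35149.52
Buyer bears (B): 943.09 + 4376.66 + 615.91 + 1125.46 + 309.61 + 185.49 = 7556.22
Landed cost (B) = invoice 161443.01 + 7556.22 + duty 35149.52 = 204148.75
Difference = |209146.11 − 204148.75| = 4997.36

Supplier B is cheaper by AUD 4997.36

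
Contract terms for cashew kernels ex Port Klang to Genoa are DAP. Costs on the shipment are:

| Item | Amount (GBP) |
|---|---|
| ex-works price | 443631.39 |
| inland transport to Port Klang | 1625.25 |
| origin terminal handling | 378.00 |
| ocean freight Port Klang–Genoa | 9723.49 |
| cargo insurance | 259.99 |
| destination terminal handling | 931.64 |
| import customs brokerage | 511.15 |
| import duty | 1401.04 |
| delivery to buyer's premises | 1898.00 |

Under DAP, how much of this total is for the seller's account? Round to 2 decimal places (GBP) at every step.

Seller's account: GBP 458447.76

DAP: the seller bears all costs to the named destination except import duty and clearance.
Seller's account: goods 443631.39 + inland to port 1625.25 + origin terminal 378.00 + freight 9723.49 + insurance 259.99 + destination terminal 931.64 + delivery 1898.00 = 458447.76
Buyer's account: brokerage 511.15 + duty 1401.04 = 1912.19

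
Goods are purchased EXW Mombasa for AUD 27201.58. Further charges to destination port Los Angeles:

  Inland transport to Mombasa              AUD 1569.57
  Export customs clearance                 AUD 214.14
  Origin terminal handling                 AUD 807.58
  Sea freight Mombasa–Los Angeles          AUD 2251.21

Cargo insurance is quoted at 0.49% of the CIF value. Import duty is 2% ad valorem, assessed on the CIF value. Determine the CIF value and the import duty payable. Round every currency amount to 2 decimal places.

CIF value: AUD 32201.87; import duty: AUD 644.04

Let C be the CIF value. C = EXW price + pre-shipment costs + freight + 0.49% × C
C − 0.49% × C = 27201.58 + 1569.57 + 214.14 + 807.58 + 2251.21
0.9951 × C = 32044.08
C = 32044.08 / 0.9951 = 32201.87
Insurance premium = 0.49% × 32201.87 = 157.79
Import duty = 32201.87 × 2% = 644.04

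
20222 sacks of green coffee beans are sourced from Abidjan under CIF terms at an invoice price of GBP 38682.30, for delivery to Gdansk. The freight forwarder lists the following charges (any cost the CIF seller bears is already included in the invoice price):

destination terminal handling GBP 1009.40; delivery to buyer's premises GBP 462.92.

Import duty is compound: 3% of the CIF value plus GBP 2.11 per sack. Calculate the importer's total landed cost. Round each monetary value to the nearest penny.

CIF: the seller pays costs through ocean freight and marine insurance to the destination port.
The CIF price already equals the CIF value: 38682.30
Ad valorem component: 38682.30 × 3% = 1160.47
Specific component: 20222 × 2.11 = 42668.42
Import duty = 1160.47 + 42668.42 = 43828.89
Buyer bears: destination terminal 1009.40 + delivery 462.92 + duty 43828.89 = 45301.21
Landed cost = invoice 38682.30 + 45301.21 = 83983.51

Total landed cost: GBP 83983.51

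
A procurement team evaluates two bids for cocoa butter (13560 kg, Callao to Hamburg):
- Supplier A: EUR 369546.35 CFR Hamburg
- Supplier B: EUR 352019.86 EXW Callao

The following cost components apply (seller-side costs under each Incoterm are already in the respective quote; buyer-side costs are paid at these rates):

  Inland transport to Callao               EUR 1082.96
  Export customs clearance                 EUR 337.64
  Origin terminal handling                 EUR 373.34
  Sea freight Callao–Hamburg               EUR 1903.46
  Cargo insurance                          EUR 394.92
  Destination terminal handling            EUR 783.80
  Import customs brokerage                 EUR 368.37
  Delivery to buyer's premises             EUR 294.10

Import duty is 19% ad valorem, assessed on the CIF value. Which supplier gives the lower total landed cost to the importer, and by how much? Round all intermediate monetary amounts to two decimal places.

Supplier A (CFR):
CIF value = CFR price + insurance = 369546.35 + 394.92 = 369941.27
Import duty = 369941.27 × 19% = 70288.84
Buyer bears (A): 394.92 + 783.80 + 368.37 + 294.10 = 1841.19
Landed cost (A) = invoice 369546.35 + 1841.19 + duty 70288.84 = 441676.38
Supplier B (EXW):
CIF value = EXW price + inland to port + export clearance + origin terminal + freight + insurance = 352019.86 + 1082.96 + 337.64 + 373.34 + 1903.46 + 394.92 = 356112.18
Import duty = 356112.18 × 19% = 67661.31
Buyer bears (B): 1082.96 + 337.64 + 373.34 + 1903.46 + 394.92 + 783.80 + 368.37 + 294.10 = 5538.59
Landed cost (B) = invoice 352019.86 + 5538.59 + duty 67661.31 = 425219.76
Difference = |441676.38 − 425219.76| = 16456.62

Supplier B is cheaper by EUR 16456.62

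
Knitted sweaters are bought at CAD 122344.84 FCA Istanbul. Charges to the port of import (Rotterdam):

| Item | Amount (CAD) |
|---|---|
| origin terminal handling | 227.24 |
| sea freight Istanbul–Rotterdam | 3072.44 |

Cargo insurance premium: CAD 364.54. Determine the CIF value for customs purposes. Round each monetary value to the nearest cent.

CIF = FCA price + pre-shipment costs + freight + insurance
CIF = 122344.84 + 227.24 + 3072.44 + 364.54 = 126009.06

CIF value: CAD 126009.06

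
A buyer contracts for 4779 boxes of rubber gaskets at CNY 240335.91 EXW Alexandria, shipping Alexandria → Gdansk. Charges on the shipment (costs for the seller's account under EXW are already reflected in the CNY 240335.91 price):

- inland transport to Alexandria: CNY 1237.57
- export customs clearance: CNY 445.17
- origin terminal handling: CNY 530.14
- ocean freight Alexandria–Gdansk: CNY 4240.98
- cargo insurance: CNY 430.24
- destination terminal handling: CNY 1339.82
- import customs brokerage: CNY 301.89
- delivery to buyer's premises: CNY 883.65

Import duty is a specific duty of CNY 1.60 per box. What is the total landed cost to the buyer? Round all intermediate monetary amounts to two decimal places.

EXW: the seller makes goods available at their premises; the buyer bears all onward costs.
CIF value = EXW price + inland to port + export clearance + origin terminal + freight + insurance = 240335.91 + 1237.57 + 445.17 + 530.14 + 4240.98 + 430.24 = 247220.01
Import duty = 4779 × 1.60 = 7646.40
Buyer bears: inland to port 1237.57 + export clearance 445.17 + origin terminal 530.14 + freight 4240.98 + insurance 430.24 + destination terminal 1339.82 + brokerage 301.89 + delivery 883.65 + duty 7646.40 = 17055.86
Landed cost = invoice 240335.91 + 17055.86 = 257391.77

Total landed cost: CNY 257391.77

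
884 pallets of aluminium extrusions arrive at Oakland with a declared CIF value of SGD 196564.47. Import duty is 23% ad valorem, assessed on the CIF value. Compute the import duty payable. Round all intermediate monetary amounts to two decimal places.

Import duty = 196564.47 × 23% = 45209.83

Import duty: SGD 45209.83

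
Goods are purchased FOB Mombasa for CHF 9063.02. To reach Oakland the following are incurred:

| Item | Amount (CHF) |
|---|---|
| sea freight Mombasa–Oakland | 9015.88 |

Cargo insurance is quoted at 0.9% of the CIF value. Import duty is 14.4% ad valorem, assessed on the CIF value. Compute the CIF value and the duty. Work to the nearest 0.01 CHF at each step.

Let C be the CIF value. C = FOB price + freight + 0.9% × C
C − 0.9% × C = 9063.02 + 9015.88
0.991 × C = 18078.90
C = 18078.90 / 0.991 = 18243.09
Insurance premium = 0.9% × 18243.09 = 164.19
Import duty = 18243.09 × 14.4% = 2627.00

CIF value: CHF 18243.09; import duty: CHF 2627.00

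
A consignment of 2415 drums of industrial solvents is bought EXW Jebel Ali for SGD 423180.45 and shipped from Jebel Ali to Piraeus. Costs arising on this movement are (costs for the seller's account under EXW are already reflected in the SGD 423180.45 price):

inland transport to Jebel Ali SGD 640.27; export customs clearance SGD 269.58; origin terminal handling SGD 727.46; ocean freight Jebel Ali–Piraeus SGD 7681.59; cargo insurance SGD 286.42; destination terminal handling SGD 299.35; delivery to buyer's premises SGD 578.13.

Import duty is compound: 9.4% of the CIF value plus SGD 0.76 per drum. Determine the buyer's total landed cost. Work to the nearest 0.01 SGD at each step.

Total landed cost: SGD 476180.51

EXW: the seller makes goods available at their premises; the buyer bears all onward costs.
CIF value = EXW price + inland to port + export clearance + origin terminal + freight + insurance = 423180.45 + 640.27 + 269.58 + 727.46 + 7681.59 + 286.42 = 432785.77
Ad valorem component: 432785.77 × 9.4% = 40681.86
Specific component: 2415 × 0.76 = 1835.40
Import duty = 40681.86 + 1835.40 = 42517.26
Buyer bears: inland to port 640.27 + export clearance 269.58 + origin terminal 727.46 + freight 7681.59 + insurance 286.42 + destination terminal 299.35 + delivery 578.13 + duty 42517.26 = 53000.06
Landed cost = invoice 423180.45 + 53000.06 = 476180.51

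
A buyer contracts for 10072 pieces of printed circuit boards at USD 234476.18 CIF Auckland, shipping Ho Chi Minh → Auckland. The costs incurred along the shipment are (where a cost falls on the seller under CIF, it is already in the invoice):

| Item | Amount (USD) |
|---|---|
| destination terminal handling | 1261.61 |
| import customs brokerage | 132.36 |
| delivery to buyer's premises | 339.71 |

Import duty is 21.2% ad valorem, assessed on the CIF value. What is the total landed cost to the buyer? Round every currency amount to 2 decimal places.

CIF: the seller pays costs through ocean freight and marine insurance to the destination port.
The CIF price already equals the CIF value: 234476.18
Import duty = 234476.18 × 21.2% = 49708.95
Buyer bears: destination terminal 1261.61 + brokerage 132.36 + delivery 339.71 + duty 49708.95 = 51442.63
Landed cost = invoice 234476.18 + 51442.63 = 285918.81

Total landed cost: USD 285918.81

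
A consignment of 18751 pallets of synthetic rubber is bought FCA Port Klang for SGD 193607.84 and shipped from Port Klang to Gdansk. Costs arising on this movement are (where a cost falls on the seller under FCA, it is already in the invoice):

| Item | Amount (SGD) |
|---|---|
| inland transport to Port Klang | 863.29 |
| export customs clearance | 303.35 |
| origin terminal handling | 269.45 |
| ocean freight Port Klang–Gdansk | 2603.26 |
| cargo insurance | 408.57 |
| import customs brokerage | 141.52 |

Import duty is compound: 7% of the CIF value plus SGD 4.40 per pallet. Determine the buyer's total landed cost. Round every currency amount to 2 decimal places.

FCA: the seller delivers export-cleared goods to the carrier; the buyer bears costs from that point.
Already in the invoice (seller's account under FCA): inland to port, export clearance — exclude.
CIF value = FCA price + origin terminal + freight + insurance = 193607.84 + 269.45 + 2603.26 + 408.57 = 196889.12
Ad valorem component: 196889.12 × 7% = 13782.24
Specific component: 18751 × 4.40 = 82504.40
Import duty = 13782.24 + 82504.40 = 96286.64
Buyer bears: origin terminal 269.45 + freight 2603.26 + insurance 408.57 + brokerage 141.52 + duty 96286.64 = 99709.44
Landed cost = invoice 193607.84 + 99709.44 = 293317.28

Total landed cost: SGD 293317.28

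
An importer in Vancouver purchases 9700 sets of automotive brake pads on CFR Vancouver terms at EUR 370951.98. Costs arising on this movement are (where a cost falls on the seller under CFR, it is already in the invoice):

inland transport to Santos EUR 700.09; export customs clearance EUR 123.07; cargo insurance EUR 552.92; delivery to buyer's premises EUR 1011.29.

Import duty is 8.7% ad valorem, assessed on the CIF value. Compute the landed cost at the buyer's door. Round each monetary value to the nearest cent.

Total landed cost: EUR 404837.12

CFR: the seller pays costs through ocean freight to the destination port, but not insurance.
Already in the invoice (seller's account under CFR): inland to port, export clearance — exclude.
CIF value = CFR price + insurance = 370951.98 + 552.92 = 371504.90
Import duty = 371504.90 × 8.7% = 32320.93
Buyer bears: insurance 552.92 + delivery 1011.29 + duty 32320.93 = 33885.14
Landed cost = invoice 370951.98 + 33885.14 = 404837.12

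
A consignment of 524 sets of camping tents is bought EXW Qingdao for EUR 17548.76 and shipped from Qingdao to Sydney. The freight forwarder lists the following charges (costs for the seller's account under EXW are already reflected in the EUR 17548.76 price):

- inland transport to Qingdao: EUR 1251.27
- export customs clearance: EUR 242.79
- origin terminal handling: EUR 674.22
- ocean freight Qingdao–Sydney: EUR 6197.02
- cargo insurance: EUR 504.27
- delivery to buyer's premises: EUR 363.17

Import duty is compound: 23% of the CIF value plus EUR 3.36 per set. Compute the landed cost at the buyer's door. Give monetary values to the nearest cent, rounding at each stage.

Total landed cost: EUR 34618.36

EXW: the seller makes goods available at their premises; the buyer bears all onward costs.
CIF value = EXW price + inland to port + export clearance + origin terminal + freight + insurance = 17548.76 + 1251.27 + 242.79 + 674.22 + 6197.02 + 504.27 = 26418.33
Ad valorem component: 26418.33 × 23% = 6076.22
Specific component: 524 × 3.36 = 1760.64
Import duty = 6076.22 + 1760.64 = 7836.86
Buyer bears: inland to port 1251.27 + export clearance 242.79 + origin terminal 674.22 + freight 6197.02 + insurance 504.27 + delivery 363.17 + duty 7836.86 = 17069.60
Landed cost = invoice 17548.76 + 17069.60 = 34618.36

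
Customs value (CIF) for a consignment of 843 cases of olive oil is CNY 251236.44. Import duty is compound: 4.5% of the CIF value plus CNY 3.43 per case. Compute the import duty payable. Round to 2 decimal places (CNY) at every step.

Import duty: CNY 14197.13

Ad valorem component: 251236.44 × 4.5% = 11305.64
Specific component: 843 × 3.43 = 2891.49
Import duty = 11305.64 + 2891.49 = 14197.13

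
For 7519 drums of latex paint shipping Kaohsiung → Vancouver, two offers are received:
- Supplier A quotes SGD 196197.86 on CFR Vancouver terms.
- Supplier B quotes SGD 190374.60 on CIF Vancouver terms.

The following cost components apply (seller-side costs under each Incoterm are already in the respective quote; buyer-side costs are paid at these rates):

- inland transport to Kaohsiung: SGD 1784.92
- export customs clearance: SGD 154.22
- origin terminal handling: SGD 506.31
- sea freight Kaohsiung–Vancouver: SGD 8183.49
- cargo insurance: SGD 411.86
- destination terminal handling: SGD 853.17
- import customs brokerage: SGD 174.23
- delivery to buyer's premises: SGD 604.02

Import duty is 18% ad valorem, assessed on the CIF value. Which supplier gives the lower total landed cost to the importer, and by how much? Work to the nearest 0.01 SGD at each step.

Supplier B is cheaper by SGD 7357.44

Supplier A (CFR):
CIF value = CFR price + insurance = 196197.86 + 411.86 = 196609.72
Import duty = 196609.72 × 18% = 35389.75
Buyer bears (A): 411.86 + 853.17 + 174.23 + 604.02 = 2043.28
Landed cost (A) = invoice 196197.86 + 2043.28 + duty 35389.75 = 233630.89
Supplier B (CIF):
The CIF price already equals the CIF value: 190374.60
Import duty = 190374.60 × 18% = 34267.43
Buyer bears (B): 853.17 + 174.23 + 604.02 = 1631.42
Landed cost (B) = invoice 190374.60 + 1631.42 + duty 34267.43 = 226273.45
Difference = |233630.89 − 226273.45| = 7357.44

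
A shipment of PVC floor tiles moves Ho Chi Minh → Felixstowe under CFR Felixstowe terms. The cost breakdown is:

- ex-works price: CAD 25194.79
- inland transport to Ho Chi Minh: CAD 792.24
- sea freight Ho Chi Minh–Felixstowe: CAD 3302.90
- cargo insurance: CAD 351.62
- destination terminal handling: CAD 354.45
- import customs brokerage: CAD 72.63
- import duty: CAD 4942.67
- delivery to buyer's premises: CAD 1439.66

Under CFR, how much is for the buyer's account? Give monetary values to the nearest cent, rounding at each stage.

Buyer's account: CAD 7161.03

CFR: the seller pays costs through ocean freight to the destination port, but not insurance.
Seller's account: goods 25194.79 + inland to port 792.24 + freight 3302.90 = 29289.93
Buyer's account: insurance 351.62 + destination terminal 354.45 + brokerage 72.63 + duty 4942.67 + delivery 1439.66 = 7161.03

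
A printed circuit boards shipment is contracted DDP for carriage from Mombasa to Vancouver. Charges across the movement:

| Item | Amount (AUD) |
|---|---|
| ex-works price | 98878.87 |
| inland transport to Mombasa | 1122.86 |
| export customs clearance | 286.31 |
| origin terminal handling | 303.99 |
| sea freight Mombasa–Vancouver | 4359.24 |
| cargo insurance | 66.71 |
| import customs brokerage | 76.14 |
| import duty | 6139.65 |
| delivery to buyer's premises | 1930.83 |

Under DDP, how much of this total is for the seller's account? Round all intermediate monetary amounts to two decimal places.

DDP: the seller bears all costs including import duty.
Seller's account: goods 98878.87 + inland to port 1122.86 + export clearance 286.31 + origin terminal 303.99 + freight 4359.24 + insurance 66.71 + brokerage 76.14 + duty 6139.65 + delivery 1930.83 = 113164.60
Buyer's account: 0.00

Seller's account: AUD 113164.60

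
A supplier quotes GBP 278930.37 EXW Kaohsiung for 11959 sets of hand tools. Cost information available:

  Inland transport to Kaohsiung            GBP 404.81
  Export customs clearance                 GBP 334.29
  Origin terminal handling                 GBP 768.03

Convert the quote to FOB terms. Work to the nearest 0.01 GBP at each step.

From EXW to FOB, the seller additionally bears: inland to port, export clearance, origin terminal.
FOB price = 278930.37 + 404.81 + 334.29 + 768.03 = 280437.50

FOB price: GBP 280437.50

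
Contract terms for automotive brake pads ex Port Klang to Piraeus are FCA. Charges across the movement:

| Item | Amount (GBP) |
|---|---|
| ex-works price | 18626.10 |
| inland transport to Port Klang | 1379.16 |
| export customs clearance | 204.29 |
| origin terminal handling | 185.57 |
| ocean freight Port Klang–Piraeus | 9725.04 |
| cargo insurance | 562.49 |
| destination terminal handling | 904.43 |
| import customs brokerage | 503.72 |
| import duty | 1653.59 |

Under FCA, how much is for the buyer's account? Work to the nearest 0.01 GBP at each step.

FCA: the seller delivers export-cleared goods to the carrier; the buyer bears costs from that point.
Seller's account: goods 18626.10 + inland to port 1379.16 + export clearance 204.29 = 20209.55
Buyer's account: origin terminal 185.57 + freight 9725.04 + insurance 562.49 + destination terminal 904.43 + brokerage 503.72 + duty 1653.59 = 13534.84

Buyer's account: GBP 13534.84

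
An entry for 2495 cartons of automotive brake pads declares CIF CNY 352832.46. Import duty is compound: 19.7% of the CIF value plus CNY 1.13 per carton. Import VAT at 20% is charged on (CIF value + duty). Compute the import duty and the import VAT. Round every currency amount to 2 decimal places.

Ad valorem component: 352832.46 × 19.7% = 69507.99
Specific component: 2495 × 1.13 = 2819.35
Import duty = 69507.99 + 2819.35 = 72327.34
VAT base = CIF + duty = 352832.46 + 72327.34 = 425159.80
Import VAT = 425159.80 × 20% = 85031.96

Import duty: CNY 72327.34; import VAT: CNY 85031.96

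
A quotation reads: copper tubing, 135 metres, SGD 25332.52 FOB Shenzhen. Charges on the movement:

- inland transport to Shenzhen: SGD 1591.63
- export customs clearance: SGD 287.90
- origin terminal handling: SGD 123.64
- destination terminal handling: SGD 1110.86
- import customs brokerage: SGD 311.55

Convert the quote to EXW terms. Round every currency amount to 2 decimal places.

Not relevant to the conversion: destination terminal, brokerage — on the buyer under both terms; not part of either seller's price.
From FOB to EXW, the seller no longer bears: inland to port, export clearance, origin terminal.
EXW price = 25332.52 − 1591.63 − 287.90 − 123.64 = 23329.35

EXW price: SGD 23329.35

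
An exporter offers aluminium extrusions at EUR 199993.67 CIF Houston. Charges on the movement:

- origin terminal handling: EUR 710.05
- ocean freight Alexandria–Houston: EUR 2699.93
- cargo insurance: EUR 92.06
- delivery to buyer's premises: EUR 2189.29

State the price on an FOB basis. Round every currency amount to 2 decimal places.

FOB price: EUR 197201.68

Not relevant to the conversion: origin terminal — on the seller under both CIF and FOB; already in the CIF price and stays in the FOB price. delivery — on the buyer under both terms; not part of either seller's price.
From CIF to FOB, the seller no longer bears: freight, insurance.
FOB price = 199993.67 − 2699.93 − 92.06 = 197201.68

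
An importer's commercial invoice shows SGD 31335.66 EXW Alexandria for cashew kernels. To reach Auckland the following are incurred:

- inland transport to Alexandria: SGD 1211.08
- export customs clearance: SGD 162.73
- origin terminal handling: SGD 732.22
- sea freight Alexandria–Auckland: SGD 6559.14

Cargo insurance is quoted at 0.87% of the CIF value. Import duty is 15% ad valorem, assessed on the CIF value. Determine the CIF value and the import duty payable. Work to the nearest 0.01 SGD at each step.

Let C be the CIF value. C = EXW price + pre-shipment costs + freight + 0.87% × C
C − 0.87% × C = 31335.66 + 1211.08 + 162.73 + 732.22 + 6559.14
0.9913 × C = 40000.83
C = 40000.83 / 0.9913 = 40351.89
Insurance premium = 0.87% × 40351.89 = 351.06
Import duty = 40351.89 × 15% = 6052.78

CIF value: SGD 40351.89; import duty: SGD 6052.78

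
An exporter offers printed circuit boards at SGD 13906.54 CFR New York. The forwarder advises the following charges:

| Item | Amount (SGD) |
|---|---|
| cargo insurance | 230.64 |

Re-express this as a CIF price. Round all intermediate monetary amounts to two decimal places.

CIF price: SGD 14137.18

From CFR to CIF, the seller additionally bears: insurance.
CIF price = 13906.54 + 230.64 = 14137.18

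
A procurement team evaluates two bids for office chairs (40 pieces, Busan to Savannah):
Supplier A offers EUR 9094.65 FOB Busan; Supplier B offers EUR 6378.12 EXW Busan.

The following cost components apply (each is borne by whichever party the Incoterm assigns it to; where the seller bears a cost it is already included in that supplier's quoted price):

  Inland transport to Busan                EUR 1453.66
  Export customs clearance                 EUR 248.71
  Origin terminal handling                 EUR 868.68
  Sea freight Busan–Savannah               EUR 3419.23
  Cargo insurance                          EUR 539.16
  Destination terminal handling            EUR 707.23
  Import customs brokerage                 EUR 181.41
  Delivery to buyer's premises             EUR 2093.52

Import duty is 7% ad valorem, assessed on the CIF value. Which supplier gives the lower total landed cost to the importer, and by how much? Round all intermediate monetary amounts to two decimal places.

Supplier A (FOB):
CIF value = FOB price + freight + insurance = 9094.65 + 3419.23 + 539.16 = 13053.04
Import duty = 13053.04 × 7% = 913.71
Buyer bears (A): 3419.23 + 539.16 + 707.23 + 181.41 + 2093.52 = 6940.55
Landed cost (A) = invoice 9094.65 + 6940.55 + duty 913.71 = 16948.91
Supplier B (EXW):
CIF value = EXW price + inland to port + export clearance + origin terminal + freight + insurance = 6378.12 + 1453.66 + 248.71 + 868.68 + 3419.23 + 539.16 = 12907.56
Import duty = 12907.56 × 7% = 903.53
Buyer bears (B): 1453.66 + 248.71 + 868.68 + 3419.23 + 539.16 + 707.23 + 181.41 + 2093.52 = 9511.60
Landed cost (B) = invoice 6378.12 + 9511.60 + duty 903.53 = 16793.25
Difference = |16948.91 − 16793.25| = 155.66

Supplier B is cheaper by EUR 155.66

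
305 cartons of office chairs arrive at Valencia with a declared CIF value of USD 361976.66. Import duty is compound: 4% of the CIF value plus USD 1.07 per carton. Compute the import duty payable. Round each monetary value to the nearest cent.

Ad valorem component: 361976.66 × 4% = 14479.07
Specific component: 305 × 1.07 = 326.35
Import duty = 14479.07 + 326.35 = 14805.42

Import duty: USD 14805.42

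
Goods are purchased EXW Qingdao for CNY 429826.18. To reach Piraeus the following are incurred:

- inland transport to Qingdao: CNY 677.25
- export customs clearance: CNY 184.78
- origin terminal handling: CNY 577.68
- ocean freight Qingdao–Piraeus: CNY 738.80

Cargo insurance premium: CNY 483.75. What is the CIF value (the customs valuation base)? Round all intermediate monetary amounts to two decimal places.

CIF = EXW price + pre-shipment costs + freight + insurance
CIF = 429826.18 + 677.25 + 184.78 + 577.68 + 738.80 + 483.75 = 432488.44

CIF value: CNY 432488.44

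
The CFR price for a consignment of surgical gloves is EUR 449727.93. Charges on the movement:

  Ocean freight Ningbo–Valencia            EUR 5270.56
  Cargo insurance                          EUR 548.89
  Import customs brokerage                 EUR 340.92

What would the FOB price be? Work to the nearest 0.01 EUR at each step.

FOB price: EUR 444457.37

Not relevant to the conversion: brokerage, insurance — on the buyer under both terms; not part of either seller's price.
From CFR to FOB, the seller no longer bears: freight.
FOB price = 449727.93 − 5270.56 = 444457.37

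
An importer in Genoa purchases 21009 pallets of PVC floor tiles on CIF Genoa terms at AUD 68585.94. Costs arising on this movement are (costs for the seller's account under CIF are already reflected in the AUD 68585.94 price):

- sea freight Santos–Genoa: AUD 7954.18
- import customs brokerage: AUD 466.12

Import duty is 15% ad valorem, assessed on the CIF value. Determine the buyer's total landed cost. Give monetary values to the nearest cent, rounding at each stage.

CIF: the seller pays costs through ocean freight and marine insurance to the destination port.
Already in the invoice (seller's account under CIF): freight — exclude.
The CIF price already equals the CIF value: 68585.94
Import duty = 68585.94 × 15% = 10287.89
Buyer bears: brokerage 466.12 + duty 10287.89 = 10754.01
Landed cost = invoice 68585.94 + 10754.01 = 79339.95

Total landed cost: AUD 79339.95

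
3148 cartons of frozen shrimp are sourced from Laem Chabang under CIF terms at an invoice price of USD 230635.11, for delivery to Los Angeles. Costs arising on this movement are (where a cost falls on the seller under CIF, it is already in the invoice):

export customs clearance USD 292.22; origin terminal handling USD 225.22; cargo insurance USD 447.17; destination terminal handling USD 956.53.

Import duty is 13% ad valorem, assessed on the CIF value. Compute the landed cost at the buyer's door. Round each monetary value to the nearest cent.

Total landed cost: USD 261574.20

CIF: the seller pays costs through ocean freight and marine insurance to the destination port.
Already in the invoice (seller's account under CIF): export clearance, origin terminal, insurance — exclude.
The CIF price already equals the CIF value: 230635.11
Import duty = 230635.11 × 13% = 29982.56
Buyer bears: destination terminal 956.53 + duty 29982.56 = 30939.09
Landed cost = invoice 230635.11 + 30939.09 = 261574.20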